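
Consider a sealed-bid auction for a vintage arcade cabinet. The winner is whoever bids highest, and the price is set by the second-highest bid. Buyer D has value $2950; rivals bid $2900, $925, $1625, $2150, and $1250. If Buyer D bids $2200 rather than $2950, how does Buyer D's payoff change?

Payoff change: -$50.

The highest competing bid is $2900.
Bidding truthfully at $2950: Buyer D has the top bid, wins, and pays the second-highest bid $2900. Payoff = $2950 − $2900 = $50.
Bidding $2200: the top bid is $2900 (a rival), so Buyer D loses. Payoff = $0.
Change = $0 − $50 = -$50.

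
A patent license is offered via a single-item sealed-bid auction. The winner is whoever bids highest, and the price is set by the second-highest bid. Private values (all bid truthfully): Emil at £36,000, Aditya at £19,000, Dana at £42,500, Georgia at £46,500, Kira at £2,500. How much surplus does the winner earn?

Winner's surplus: £4,000.

Bids in descending order: Georgia £46,500, then Dana £42,500, then Emil £36,000, then Aditya £19,000, then Kira £2,500.
Georgia wins with the top bid and pays the second-highest, £42,500.
Surplus = £46,500 − £42,500 = £4,000.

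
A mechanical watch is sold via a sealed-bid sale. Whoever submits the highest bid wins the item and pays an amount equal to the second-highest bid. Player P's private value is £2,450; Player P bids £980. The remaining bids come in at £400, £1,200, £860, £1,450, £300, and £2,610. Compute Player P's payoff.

Payoff = £0.

Highest competing bid: £2,610.
Player P's bid £980 is not the highest, so Player P loses, pays nothing, and earns zero payoff.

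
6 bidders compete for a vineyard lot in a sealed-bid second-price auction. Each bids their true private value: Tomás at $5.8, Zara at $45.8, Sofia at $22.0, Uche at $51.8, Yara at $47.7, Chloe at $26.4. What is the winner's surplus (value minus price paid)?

Bids in descending order: Uche $51.8; Yara $47.7; Zara $45.8; Chloe $26.4; Sofia $22.0; Tomás $5.8.
Uche wins with the top bid and pays the second-highest, $47.7.
Surplus = $51.8 − $47.7 = $4.1.

$4.1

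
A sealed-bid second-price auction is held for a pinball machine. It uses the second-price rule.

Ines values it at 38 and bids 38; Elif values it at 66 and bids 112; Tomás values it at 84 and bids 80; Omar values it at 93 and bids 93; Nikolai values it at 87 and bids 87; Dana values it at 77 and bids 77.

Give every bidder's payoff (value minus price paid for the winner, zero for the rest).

Ordered from highest: Elif 112 > Omar 93 > Nikolai 87 > Tomás 80 > Dana 77 > Ines 38.
Elif has the top bid and wins; the price is the second-highest bid, 93.
Elif's payoff = 66 − 93 = -27. All other bidders lose, so their payoff is 0.

Ines 0, Elif -27, Tomás 0, Omar 0, Nikolai 0, Dana 0.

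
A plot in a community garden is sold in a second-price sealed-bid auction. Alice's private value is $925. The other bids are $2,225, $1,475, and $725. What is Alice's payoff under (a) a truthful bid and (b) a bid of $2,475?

(a) $0  (b) -$1,300

The highest competing bid is $2,225.
Bidding truthfully at $925: the top bid is $2,225 (a rival), so Alice loses. Payoff = $0.
Bidding $2,475: Alice has the top bid, wins, and pays the second-highest bid $2,225. Payoff = $925 − $2,225 = -$1,300.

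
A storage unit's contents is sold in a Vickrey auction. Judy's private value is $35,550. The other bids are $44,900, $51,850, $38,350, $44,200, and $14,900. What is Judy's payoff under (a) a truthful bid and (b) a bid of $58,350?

(a) $0  (b) -$16,300

The highest competing bid is $51,850.
Bidding truthfully at $35,550: the top bid is $51,850 (a rival), so Judy loses. Payoff = $0.
Bidding $58,350: Judy has the top bid, wins, and pays the second-highest bid $51,850. Payoff = $35,550 − $51,850 = -$16,300.
This is the dominant-strategy logic: truthful bidding weakly beats any alternative.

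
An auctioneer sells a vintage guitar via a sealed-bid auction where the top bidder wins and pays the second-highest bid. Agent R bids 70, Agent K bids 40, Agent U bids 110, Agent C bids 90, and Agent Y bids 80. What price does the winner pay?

Ranking the bids: Agent U 110, then Agent C 90, then Agent Y 80, then Agent R 70, then Agent K 40.
Agent U is the highest bidder, so Agent U wins.
Under the second-price rule, the price is the second-highest bid: 90.

The winner pays 90.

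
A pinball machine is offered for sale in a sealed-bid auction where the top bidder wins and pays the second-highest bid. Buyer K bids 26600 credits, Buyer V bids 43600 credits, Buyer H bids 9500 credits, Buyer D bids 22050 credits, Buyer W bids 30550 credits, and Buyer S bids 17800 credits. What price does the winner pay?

Price paid: 30550 credits.

Ranking the bids: Buyer V 43600 credits, then Buyer W 30550 credits, then Buyer K 26600 credits, then Buyer D 22050 credits, then Buyer S 17800 credits, then Buyer H 9500 credits.
Buyer V is the highest bidder, so Buyer V wins.
Under the second-price rule, the price is the second-highest bid: 30550 credits.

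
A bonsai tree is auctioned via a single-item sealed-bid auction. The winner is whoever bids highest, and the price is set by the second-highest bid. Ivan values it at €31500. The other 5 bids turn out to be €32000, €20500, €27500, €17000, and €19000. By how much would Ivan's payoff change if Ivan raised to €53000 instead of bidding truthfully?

Change in payoff: -€500.

The highest competing bid is €32000.
Bidding truthfully at €31500: the top bid is €32000 (a rival), so Ivan loses. Payoff = €0.
Bidding €53000: Ivan has the top bid, wins, and pays the second-highest bid €32000. Payoff = €31500 − €32000 = -€500.
Change = -€500 − €0 = -€500.
Deviating from a truthful bid can only lose payoff in a second-price auction — never gain.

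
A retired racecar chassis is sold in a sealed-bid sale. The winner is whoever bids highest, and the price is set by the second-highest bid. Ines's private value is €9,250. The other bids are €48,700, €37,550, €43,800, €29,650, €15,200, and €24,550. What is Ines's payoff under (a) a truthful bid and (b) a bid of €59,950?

(a) €0  (b) -€39,450

The highest competing bid is €48,700.
Bidding truthfully at €9,250: the top bid is €48,700 (a rival), so Ines loses. Payoff = €0.
Bidding €59,950: Ines has the top bid, wins, and pays the second-highest bid €48,700. Payoff = €9,250 − €48,700 = -€39,450.
Deviating from a truthful bid can only lose payoff in a second-price auction — never gain.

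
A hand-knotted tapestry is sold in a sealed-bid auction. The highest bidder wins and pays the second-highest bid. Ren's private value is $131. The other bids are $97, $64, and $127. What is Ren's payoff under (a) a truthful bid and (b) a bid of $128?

The highest competing bid is $127.
Bidding truthfully at $131: Ren has the top bid, wins, and pays the second-highest bid $127. Payoff = $131 − $127 = $4.
Bidding $128: Ren has the top bid, wins, and pays the second-highest bid $127. Payoff = $131 − $127 = $4.
The bid only affects whether you win, not the price — here both bids land on the same side of the top rival bid, so the deviation is payoff-neutral.

(a) $4  (b) $4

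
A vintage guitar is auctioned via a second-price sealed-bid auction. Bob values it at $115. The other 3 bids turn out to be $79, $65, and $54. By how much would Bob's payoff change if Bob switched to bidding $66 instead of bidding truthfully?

Payoff change: -$36.

The highest competing bid is $79.
Bidding truthfully at $115: Bob has the top bid, wins, and pays the second-highest bid $79. Payoff = $115 − $79 = $36.
Bidding $66: the top bid is $79 (a rival), so Bob loses. Payoff = $0.
Change = $0 − $36 = -$36.
This is the dominant-strategy logic: truthful bidding weakly beats any alternative.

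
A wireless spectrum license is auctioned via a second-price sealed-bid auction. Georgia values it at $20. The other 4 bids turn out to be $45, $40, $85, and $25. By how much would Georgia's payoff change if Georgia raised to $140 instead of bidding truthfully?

Change in payoff: -$65.

The highest competing bid is $85.
Bidding truthfully at $20: the top bid is $85 (a rival), so Georgia loses. Payoff = $0.
Bidding $140: Georgia has the top bid, wins, and pays the second-highest bid $85. Payoff = $20 − $85 = -$65.
Change = -$65 − $0 = -$65.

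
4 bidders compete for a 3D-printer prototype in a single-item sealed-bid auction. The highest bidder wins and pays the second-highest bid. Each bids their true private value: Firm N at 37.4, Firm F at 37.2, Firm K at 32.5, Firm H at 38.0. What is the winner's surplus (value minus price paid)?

Ordered from highest: Firm H 38.0; Firm N 37.4; Firm F 37.2; Firm K 32.5.
Firm H wins with the top bid and pays the second-highest, 37.4.
Surplus = 38.0 − 37.4 = 0.6.

Surplus = 0.6.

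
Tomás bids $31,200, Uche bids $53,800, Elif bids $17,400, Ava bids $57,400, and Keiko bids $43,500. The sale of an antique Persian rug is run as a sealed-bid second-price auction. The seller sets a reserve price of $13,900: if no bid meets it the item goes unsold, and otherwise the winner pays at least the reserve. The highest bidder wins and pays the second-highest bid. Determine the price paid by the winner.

The winner pays $53,800.

Ordered from highest: Ava $57,400, then Uche $53,800, then Keiko $43,500, then Tomás $31,200, then Elif $17,400.
Ava has the highest bid, so Ava wins.
The second-highest bid is $53,800, which exceeds the reserve, so that sets the price.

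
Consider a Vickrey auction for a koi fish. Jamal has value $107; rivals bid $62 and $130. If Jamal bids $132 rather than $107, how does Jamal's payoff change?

Payoff change: -$23.

The highest competing bid is $130.
Bidding truthfully at $107: the top bid is $130 (a rival), so Jamal loses. Payoff = $0.
Bidding $132: Jamal has the top bid, wins, and pays the second-highest bid $130. Payoff = $107 − $130 = -$23.
Change = -$23 − $0 = -$23.
Deviating from a truthful bid can only lose payoff in a second-price auction — never gain.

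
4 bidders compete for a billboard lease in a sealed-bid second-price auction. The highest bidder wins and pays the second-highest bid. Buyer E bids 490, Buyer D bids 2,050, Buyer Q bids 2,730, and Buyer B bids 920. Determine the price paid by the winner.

Sorted high to low: Buyer Q 2,730, then Buyer D 2,050, then Buyer B 920, then Buyer E 490.
Buyer Q has the highest bid, so Buyer Q wins.
The second-highest bid is 2,050, so that is what Buyer Q pays.

Price paid: 2,050.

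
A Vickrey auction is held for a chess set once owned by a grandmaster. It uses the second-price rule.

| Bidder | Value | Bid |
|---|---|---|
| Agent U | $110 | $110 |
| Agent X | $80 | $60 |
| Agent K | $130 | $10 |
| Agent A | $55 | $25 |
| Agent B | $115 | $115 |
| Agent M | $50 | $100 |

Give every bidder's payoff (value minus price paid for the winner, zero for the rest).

Ranking the bids: Agent B $115, then Agent U $110, then Agent M $100, then Agent X $60, then Agent A $25, then Agent K $10.
Agent B has the top bid and wins; the price is the second-highest bid, $110.
Agent B's payoff = $115 − $110 = $5. All other bidders lose, so their payoff is 0.

Payoffs: Agent U $0, Agent X $0, Agent K $0, Agent A $0, Agent B $5, Agent M $0.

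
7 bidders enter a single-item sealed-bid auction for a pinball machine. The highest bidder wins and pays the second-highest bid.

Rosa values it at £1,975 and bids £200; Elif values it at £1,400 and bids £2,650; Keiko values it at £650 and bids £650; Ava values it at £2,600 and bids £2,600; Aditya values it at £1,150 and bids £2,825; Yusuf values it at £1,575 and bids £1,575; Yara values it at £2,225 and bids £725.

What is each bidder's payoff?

Payoffs: Rosa £0, Elif £0, Keiko £0, Ava £0, Aditya -£1,500, Yusuf £0, Yara £0.

Sorted high to low: Aditya £2,825; Elif £2,650; Ava £2,600; Yusuf £1,575; Yara £725; Keiko £650; Rosa £200.
Aditya has the top bid and wins; the price is the second-highest bid, £2,650.
Aditya's payoff = £1,150 − £2,650 = -£1,500. All other bidders lose, so their payoff is 0.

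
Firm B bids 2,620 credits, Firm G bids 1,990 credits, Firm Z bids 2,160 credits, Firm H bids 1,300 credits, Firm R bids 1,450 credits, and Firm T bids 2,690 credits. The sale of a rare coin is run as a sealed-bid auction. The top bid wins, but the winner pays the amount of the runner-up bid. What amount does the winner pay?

The winner pays 2,620 credits.

Ordered from highest: Firm T 2,690 credits, then Firm B 2,620 credits, then Firm Z 2,160 credits, then Firm G 1,990 credits, then Firm R 1,450 credits, then Firm H 1,300 credits.
Firm T has the highest bid, so Firm T wins.
The second-highest bid is 2,620 credits, so that is what Firm T pays.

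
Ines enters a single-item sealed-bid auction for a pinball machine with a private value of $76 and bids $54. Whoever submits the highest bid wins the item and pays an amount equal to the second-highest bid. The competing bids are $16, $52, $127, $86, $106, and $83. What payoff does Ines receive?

Highest competing bid: $127.
Ines's bid $54 is not the highest, so Ines loses, pays nothing, and earns zero payoff.

Payoff = $0.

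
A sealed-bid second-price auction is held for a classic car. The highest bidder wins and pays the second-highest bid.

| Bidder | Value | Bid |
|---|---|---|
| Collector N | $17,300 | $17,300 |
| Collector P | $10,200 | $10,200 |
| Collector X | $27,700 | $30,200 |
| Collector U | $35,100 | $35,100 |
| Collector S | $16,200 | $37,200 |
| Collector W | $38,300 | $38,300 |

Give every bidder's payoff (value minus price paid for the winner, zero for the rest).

Bids in descending order: Collector W $38,300 > Collector S $37,200 > Collector U $35,100 > Collector X $30,200 > Collector N $17,300 > Collector P $10,200.
Collector W has the top bid and wins; the price is the second-highest bid, $37,200.
Collector W's payoff = $38,300 − $37,200 = $1,100. All other bidders lose, so their payoff is 0.

Collector N $0, Collector P $0, Collector X $0, Collector U $0, Collector S $0, Collector W $1,100.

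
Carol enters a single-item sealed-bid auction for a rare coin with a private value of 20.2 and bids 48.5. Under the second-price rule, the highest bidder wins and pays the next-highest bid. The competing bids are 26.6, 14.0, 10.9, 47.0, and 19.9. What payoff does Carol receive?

Highest competing bid: 47.0.
Carol's bid 48.5 is the highest overall, so Carol wins and pays the second-highest bid, 47.0.
Payoff = value − price = 20.2 − 47.0 = -26.8.

-26.8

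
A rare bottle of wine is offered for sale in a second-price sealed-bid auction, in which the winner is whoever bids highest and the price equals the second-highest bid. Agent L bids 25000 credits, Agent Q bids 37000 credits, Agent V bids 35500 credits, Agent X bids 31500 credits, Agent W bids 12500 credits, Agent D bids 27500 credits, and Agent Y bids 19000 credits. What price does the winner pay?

Price paid: 35500 credits.

Ranking the bids: Agent Q 37000 credits, then Agent V 35500 credits, then Agent X 31500 credits, then Agent D 27500 credits, then Agent L 25000 credits, then Agent Y 19000 credits, then Agent W 12500 credits.
Agent Q is the highest bidder, so Agent Q wins.
Under the second-price rule, the price is the second-highest bid: 35500 credits.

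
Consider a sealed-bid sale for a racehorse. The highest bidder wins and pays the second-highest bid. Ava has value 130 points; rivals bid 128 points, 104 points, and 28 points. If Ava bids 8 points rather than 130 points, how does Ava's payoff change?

Payoff change: -2 points.

The highest competing bid is 128 points.
Bidding truthfully at 130 points: Ava has the top bid, wins, and pays the second-highest bid 128 points. Payoff = 130 points − 128 points = 2 points.
Bidding 8 points: the top bid is 128 points (a rival), so Ava loses. Payoff = 0 points.
Change = 0 points − 2 points = -2 points.
Deviating from a truthful bid can only lose payoff in a second-price auction — never gain.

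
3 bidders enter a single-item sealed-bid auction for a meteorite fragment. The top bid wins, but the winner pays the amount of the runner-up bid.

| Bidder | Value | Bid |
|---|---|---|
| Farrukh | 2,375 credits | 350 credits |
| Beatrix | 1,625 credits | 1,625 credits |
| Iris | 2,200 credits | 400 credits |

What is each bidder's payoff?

Payoffs: Farrukh 0 credits, Beatrix 1,225 credits, Iris 0 credits.

Sorted high to low: Beatrix 1,625 credits > Iris 400 credits > Farrukh 350 credits.
Beatrix has the top bid and wins; the price is the second-highest bid, 400 credits.
Beatrix's payoff = 1,625 credits − 400 credits = 1,225 credits. All other bidders lose, so their payoff is 0.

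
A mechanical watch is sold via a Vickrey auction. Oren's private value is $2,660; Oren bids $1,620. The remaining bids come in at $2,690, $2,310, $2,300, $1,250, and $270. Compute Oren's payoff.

Payoff = $0.

Highest competing bid: $2,690.
Oren's bid $1,620 is not the highest, so Oren loses, pays nothing, and earns zero payoff.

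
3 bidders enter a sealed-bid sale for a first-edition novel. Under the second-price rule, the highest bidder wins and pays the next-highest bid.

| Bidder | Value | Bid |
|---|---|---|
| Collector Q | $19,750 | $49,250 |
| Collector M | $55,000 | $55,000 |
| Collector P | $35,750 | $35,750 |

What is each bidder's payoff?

Payoffs: Collector Q $0, Collector M $5,750, Collector P $0.

Ranking the bids: Collector M $55,000, then Collector Q $49,250, then Collector P $35,750.
Collector M has the top bid and wins; the price is the second-highest bid, $49,250.
Collector M's payoff = $55,000 − $49,250 = $5,750. All other bidders lose, so their payoff is 0.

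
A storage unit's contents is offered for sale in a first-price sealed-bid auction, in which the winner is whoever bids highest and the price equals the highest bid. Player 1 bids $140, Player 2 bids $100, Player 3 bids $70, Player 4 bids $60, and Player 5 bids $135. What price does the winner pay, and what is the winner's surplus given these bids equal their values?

The winner pays $140 for a surplus of $0.

Ordered from highest: Player 1 $140 > Player 5 $135 > Player 2 $100 > Player 3 $70 > Player 4 $60.
Player 1 is the highest bidder, so Player 1 wins.
Under the first-price rule, the price is the highest bid: $140.
Surplus = $140 − $140 = $0.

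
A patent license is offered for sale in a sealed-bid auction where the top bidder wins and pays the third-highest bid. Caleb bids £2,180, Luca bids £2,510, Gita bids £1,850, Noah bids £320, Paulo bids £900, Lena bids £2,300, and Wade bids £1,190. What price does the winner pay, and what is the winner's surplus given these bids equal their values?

Price £2,180; surplus £330.

Bids in descending order: Luca £2,510; Lena £2,300; Caleb £2,180; Gita £1,850; Wade £1,190; Paulo £900; Noah £320.
Luca is the highest bidder, so Luca wins.
Under the third-price rule, the price is the third-highest bid: £2,180.
Surplus = £2,510 − £2,180 = £330.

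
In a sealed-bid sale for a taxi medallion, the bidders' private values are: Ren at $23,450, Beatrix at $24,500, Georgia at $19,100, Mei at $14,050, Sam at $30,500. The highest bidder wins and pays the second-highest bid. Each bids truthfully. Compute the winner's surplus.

Bids in descending order: Sam $30,500, then Beatrix $24,500, then Ren $23,450, then Georgia $19,100, then Mei $14,050.
Sam wins with the top bid and pays the second-highest, $24,500.
Surplus = $30,500 − $24,500 = $6,000.

Winner's surplus: $6,000.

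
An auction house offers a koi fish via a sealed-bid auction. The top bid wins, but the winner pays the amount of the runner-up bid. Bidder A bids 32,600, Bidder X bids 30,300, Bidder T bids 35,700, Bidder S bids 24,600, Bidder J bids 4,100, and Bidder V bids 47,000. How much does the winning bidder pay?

Bids in descending order: Bidder V 47,000 > Bidder T 35,700 > Bidder A 32,600 > Bidder X 30,300 > Bidder S 24,600 > Bidder J 4,100.
Bidder V has the highest bid, so Bidder V wins.
The second-highest bid is 35,700, so that is what Bidder V pays.

The winner pays 35,700.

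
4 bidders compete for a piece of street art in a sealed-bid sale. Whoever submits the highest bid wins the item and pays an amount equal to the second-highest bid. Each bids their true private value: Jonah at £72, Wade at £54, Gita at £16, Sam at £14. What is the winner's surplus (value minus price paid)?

Ranking the bids: Jonah £72, then Wade £54, then Gita £16, then Sam £14.
Jonah wins with the top bid and pays the second-highest, £54.
Surplus = £72 − £54 = £18.

£18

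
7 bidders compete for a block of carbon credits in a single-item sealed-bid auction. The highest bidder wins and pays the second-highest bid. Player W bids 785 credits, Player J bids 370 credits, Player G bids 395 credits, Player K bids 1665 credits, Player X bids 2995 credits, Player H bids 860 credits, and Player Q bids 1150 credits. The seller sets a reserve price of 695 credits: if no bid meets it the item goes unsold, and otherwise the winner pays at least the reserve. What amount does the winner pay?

The winner pays 1665 credits.

Bids in descending order: Player X 2995 credits; Player K 1665 credits; Player Q 1150 credits; Player H 860 credits; Player W 785 credits; Player G 395 credits; Player J 370 credits.
Player X has the highest bid, so Player X wins.
The second-highest bid is 1665 credits, which exceeds the reserve, so that sets the price.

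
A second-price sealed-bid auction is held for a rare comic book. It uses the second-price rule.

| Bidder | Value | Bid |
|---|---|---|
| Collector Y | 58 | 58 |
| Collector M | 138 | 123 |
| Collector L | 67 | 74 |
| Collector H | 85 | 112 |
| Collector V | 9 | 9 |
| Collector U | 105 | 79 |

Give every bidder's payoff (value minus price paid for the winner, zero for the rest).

Payoffs: Collector Y 0, Collector M 26, Collector L 0, Collector H 0, Collector V 0, Collector U 0.

Ordered from highest: Collector M 123; Collector H 112; Collector U 79; Collector L 74; Collector Y 58; Collector V 9.
Collector M has the top bid and wins; the price is the second-highest bid, 112.
Collector M's payoff = 138 − 112 = 26. All other bidders lose, so their payoff is 0.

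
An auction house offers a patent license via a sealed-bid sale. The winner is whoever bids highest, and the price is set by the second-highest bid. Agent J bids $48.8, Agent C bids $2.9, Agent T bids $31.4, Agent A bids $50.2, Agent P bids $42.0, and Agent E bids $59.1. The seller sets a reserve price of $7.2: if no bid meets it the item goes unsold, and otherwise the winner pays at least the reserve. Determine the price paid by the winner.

Price paid: $50.2.

Bids in descending order: Agent E $59.1, then Agent A $50.2, then Agent J $48.8, then Agent P $42.0, then Agent T $31.4, then Agent C $2.9.
Agent E has the highest bid, so Agent E wins.
The second-highest bid is $50.2, which exceeds the reserve, so that sets the price.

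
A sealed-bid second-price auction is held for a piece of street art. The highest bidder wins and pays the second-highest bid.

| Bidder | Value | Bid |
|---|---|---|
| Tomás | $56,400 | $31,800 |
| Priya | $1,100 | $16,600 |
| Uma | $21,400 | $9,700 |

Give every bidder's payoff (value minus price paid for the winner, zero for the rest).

Tomás $39,800, Priya $0, Uma $0.

Ordered from highest: Tomás $31,800 > Priya $16,600 > Uma $9,700.
Tomás has the top bid and wins; the price is the second-highest bid, $16,600.
Tomás's payoff = $56,400 − $16,600 = $39,800. All other bidders lose, so their payoff is 0.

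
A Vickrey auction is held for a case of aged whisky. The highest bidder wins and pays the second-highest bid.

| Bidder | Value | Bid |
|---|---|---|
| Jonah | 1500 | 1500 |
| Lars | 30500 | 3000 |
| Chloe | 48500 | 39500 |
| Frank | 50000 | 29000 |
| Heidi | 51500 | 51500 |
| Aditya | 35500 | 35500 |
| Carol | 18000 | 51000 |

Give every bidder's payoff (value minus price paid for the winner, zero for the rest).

Payoffs: Jonah 0, Lars 0, Chloe 0, Frank 0, Heidi 500, Aditya 0, Carol 0.

Bids in descending order: Heidi 51500 > Carol 51000 > Chloe 39500 > Aditya 35500 > Frank 29000 > Lars 3000 > Jonah 1500.
Heidi has the top bid and wins; the price is the second-highest bid, 51000.
Heidi's payoff = 51500 − 51000 = 500. All other bidders lose, so their payoff is 0.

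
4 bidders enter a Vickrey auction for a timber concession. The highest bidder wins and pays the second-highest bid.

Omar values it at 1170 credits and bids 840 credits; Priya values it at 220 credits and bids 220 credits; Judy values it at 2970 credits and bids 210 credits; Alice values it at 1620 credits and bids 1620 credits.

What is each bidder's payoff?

Payoffs: Omar 0 credits, Priya 0 credits, Judy 0 credits, Alice 780 credits.

Bids in descending order: Alice 1620 credits > Omar 840 credits > Priya 220 credits > Judy 210 credits.
Alice has the top bid and wins; the price is the second-highest bid, 840 credits.
Alice's payoff = 1620 credits − 840 credits = 780 credits. All other bidders lose, so their payoff is 0.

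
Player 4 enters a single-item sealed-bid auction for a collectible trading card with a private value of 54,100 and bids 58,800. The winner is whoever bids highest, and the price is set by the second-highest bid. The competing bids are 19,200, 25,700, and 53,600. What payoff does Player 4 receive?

500

Highest competing bid: 53,600.
Player 4's bid 58,800 is the highest overall, so Player 4 wins and pays the second-highest bid, 53,600.
Payoff = value − price = 54,100 − 53,600 = 500.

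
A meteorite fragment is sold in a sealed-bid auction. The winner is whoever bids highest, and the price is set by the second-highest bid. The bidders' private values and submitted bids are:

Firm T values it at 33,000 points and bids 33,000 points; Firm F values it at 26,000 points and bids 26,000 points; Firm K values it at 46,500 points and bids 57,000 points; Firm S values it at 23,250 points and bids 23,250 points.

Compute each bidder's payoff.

Ranking the bids: Firm K 57,000 points; Firm T 33,000 points; Firm F 26,000 points; Firm S 23,250 points.
Firm K has the top bid and wins; the price is the second-highest bid, 33,000 points.
Firm K's payoff = 46,500 points − 33,000 points = 13,500 points. All other bidders lose, so their payoff is 0.

Payoffs: Firm T 0 points, Firm F 0 points, Firm K 13,500 points, Firm S 0 points.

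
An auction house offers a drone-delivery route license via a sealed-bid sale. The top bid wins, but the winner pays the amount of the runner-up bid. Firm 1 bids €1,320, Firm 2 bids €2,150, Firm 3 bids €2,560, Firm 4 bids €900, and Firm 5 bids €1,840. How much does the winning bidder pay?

The winner pays €2,150.

Ranking the bids: Firm 3 €2,560 > Firm 2 €2,150 > Firm 5 €1,840 > Firm 1 €1,320 > Firm 4 €900.
Firm 3 has the highest bid, so Firm 3 wins.
The second-highest bid is €2,150, so that is what Firm 3 pays.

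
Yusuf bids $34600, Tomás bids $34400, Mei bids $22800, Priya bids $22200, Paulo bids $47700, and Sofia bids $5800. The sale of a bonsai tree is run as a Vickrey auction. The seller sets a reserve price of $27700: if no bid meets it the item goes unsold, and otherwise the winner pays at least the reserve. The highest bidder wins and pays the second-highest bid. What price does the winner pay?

Ordered from highest: Paulo $47700; Yusuf $34600; Tomás $34400; Mei $22800; Priya $22200; Sofia $5800.
Paulo has the highest bid, so Paulo wins.
The second-highest bid is $34600, which exceeds the reserve, so that sets the price.

The winner pays $34600.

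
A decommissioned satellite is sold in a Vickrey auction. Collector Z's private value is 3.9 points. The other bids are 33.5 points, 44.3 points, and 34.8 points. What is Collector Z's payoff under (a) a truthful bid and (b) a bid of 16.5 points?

Truthful: 0.0 points; alternative: 0.0 points.

The highest competing bid is 44.3 points.
Bidding truthfully at 3.9 points: the top bid is 44.3 points (a rival), so Collector Z loses. Payoff = 0.0 points.
Bidding 16.5 points: the top bid is 44.3 points (a rival), so Collector Z loses. Payoff = 0.0 points.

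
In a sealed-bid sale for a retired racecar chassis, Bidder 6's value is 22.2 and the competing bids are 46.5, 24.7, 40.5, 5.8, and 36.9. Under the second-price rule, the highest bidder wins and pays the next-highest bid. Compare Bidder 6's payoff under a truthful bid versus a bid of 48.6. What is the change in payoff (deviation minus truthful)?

Change in payoff: -24.3.

The highest competing bid is 46.5.
Bidding truthfully at 22.2: the top bid is 46.5 (a rival), so Bidder 6 loses. Payoff = 0.0.
Bidding 48.6: Bidder 6 has the top bid, wins, and pays the second-highest bid 46.5. Payoff = 22.2 − 46.5 = -24.3.
Change = -24.3 − 0.0 = -24.3.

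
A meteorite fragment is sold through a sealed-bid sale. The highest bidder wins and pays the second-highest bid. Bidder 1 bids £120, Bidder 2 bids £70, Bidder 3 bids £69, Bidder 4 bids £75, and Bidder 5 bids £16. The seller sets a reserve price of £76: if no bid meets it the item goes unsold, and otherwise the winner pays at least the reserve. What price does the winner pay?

Ordered from highest: Bidder 1 £120, then Bidder 4 £75, then Bidder 2 £70, then Bidder 3 £69, then Bidder 5 £16.
Bidder 1 has the highest bid, so Bidder 1 wins.
The second-highest bid is £75, but the reserve £76 is higher, so the price is the reserve.

£76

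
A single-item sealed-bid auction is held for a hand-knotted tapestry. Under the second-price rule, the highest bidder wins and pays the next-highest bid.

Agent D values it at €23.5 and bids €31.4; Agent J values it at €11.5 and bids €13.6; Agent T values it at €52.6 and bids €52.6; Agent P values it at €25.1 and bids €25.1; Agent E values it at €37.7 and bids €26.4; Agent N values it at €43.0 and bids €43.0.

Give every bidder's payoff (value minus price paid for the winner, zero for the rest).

Bids in descending order: Agent T €52.6 > Agent N €43.0 > Agent D €31.4 > Agent E €26.4 > Agent P €25.1 > Agent J €13.6.
Agent T has the top bid and wins; the price is the second-highest bid, €43.0.
Agent T's payoff = €52.6 − €43.0 = €9.6. All other bidders lose, so their payoff is 0.

Agent D €0.0, Agent J €0.0, Agent T €9.6, Agent P €0.0, Agent E €0.0, Agent N €0.0.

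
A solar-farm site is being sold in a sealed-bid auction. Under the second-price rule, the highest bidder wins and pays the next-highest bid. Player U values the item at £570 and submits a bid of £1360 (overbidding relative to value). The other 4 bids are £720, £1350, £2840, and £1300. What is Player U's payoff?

£0

Highest competing bid: £2840.
Player U's bid £1360 is not the highest, so Player U loses, pays nothing, and earns zero payoff.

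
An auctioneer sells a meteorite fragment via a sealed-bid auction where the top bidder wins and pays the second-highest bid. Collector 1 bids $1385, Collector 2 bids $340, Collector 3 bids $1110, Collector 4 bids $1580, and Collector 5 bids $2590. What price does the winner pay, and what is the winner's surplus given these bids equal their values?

Ordered from highest: Collector 5 $2590 > Collector 4 $1580 > Collector 1 $1385 > Collector 3 $1110 > Collector 2 $340.
Collector 5 is the highest bidder, so Collector 5 wins.
Under the second-price rule, the price is the second-highest bid: $1580.
Surplus = $2590 − $1580 = $1010.

The winner pays $1580 for a surplus of $1010.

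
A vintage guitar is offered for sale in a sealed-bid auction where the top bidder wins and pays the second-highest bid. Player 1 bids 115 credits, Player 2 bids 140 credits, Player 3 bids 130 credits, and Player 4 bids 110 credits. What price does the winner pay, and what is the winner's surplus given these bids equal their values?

Bids in descending order: Player 2 140 credits > Player 3 130 credits > Player 1 115 credits > Player 4 110 credits.
Player 2 is the highest bidder, so Player 2 wins.
Under the second-price rule, the price is the second-highest bid: 130 credits.
Surplus = 140 credits − 130 credits = 10 credits.

The winner pays 130 credits for a surplus of 10 credits.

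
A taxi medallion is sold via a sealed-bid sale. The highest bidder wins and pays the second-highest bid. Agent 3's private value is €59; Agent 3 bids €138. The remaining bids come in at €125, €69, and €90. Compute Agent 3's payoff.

Highest competing bid: €125.
Agent 3's bid €138 is the highest overall, so Agent 3 wins and pays the second-highest bid, €125.
Payoff = value − price = €59 − €125 = -€66.
Overbidding won the item at a price above value — truthful bidding would have avoided this loss.

Payoff = -€66.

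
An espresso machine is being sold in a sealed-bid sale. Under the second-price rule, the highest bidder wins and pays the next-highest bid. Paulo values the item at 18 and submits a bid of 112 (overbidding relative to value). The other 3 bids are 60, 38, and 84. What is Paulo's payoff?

Highest competing bid: 84.
Paulo's bid 112 is the highest overall, so Paulo wins and pays the second-highest bid, 84.
Payoff = value − price = 18 − 84 = -66.

Paulo's payoff: -66.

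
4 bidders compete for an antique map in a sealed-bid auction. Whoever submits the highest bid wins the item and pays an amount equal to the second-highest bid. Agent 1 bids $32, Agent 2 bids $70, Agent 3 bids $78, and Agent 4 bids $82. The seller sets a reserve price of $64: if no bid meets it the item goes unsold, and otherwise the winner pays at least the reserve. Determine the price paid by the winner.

Ordered from highest: Agent 4 $82; Agent 3 $78; Agent 2 $70; Agent 1 $32.
Agent 4 has the highest bid, so Agent 4 wins.
The second-highest bid is $78, which exceeds the reserve, so that sets the price.

The winner pays $78.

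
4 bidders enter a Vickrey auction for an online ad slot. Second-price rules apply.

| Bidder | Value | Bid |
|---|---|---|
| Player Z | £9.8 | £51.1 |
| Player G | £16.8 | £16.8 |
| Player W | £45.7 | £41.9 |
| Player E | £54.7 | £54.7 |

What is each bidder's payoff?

Ranking the bids: Player E £54.7; Player Z £51.1; Player W £41.9; Player G £16.8.
Player E has the top bid and wins; the price is the second-highest bid, £51.1.
Player E's payoff = £54.7 − £51.1 = £3.6. All other bidders lose, so their payoff is 0.

Payoffs: Player Z £0.0, Player G £0.0, Player W £0.0, Player E £3.6.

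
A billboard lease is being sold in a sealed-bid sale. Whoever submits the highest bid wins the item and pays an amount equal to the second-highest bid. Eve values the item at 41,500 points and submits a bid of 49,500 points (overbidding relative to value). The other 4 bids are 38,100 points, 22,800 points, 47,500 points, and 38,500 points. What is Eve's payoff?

Highest competing bid: 47,500 points.
Eve's bid 49,500 points is the highest overall, so Eve wins and pays the second-highest bid, 47,500 points.
Payoff = value − price = 41,500 points − 47,500 points = -6,000 points.

-6,000 points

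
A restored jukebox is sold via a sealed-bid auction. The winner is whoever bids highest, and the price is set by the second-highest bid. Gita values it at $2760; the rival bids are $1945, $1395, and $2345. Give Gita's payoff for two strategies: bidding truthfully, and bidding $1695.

The highest competing bid is $2345.
Bidding truthfully at $2760: Gita has the top bid, wins, and pays the second-highest bid $2345. Payoff = $2760 − $2345 = $415.
Bidding $1695: the top bid is $2345 (a rival), so Gita loses. Payoff = $0.

Truthful: $415; alternative: $0.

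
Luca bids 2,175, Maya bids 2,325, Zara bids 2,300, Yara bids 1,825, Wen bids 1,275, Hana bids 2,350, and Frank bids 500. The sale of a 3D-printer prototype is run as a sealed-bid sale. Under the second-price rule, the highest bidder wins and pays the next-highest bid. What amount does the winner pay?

Ordered from highest: Hana 2,350; Maya 2,325; Zara 2,300; Luca 2,175; Yara 1,825; Wen 1,275; Frank 500.
Hana has the highest bid, so Hana wins.
The second-highest bid is 2,325, so that is what Hana pays.

Price paid: 2,325.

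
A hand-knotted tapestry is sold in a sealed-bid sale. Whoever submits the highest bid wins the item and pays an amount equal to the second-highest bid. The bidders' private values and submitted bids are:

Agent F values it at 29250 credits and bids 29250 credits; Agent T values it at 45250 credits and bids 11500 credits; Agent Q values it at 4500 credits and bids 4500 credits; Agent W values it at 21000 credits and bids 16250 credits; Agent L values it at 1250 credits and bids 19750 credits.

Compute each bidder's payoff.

Ranking the bids: Agent F 29250 credits; Agent L 19750 credits; Agent W 16250 credits; Agent T 11500 credits; Agent Q 4500 credits.
Agent F has the top bid and wins; the price is the second-highest bid, 19750 credits.
Agent F's payoff = 29250 credits − 19750 credits = 9500 credits. All other bidders lose, so their payoff is 0.

Payoffs: Agent F 9500 credits, Agent T 0 credits, Agent Q 0 credits, Agent W 0 credits, Agent L 0 credits.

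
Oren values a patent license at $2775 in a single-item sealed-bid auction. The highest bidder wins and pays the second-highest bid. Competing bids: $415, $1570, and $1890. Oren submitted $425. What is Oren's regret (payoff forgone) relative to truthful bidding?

The highest competing bid is $1890.
Bidding truthfully at $2775: Oren has the top bid, wins, and pays the second-highest bid $1890. Payoff = $2775 − $1890 = $885.
Bidding $425: the top bid is $1890 (a rival), so Oren loses. Payoff = $0.
Regret = truthful payoff − actual payoff = $885 − $0 = $885.
Deviating from a truthful bid can only lose payoff in a second-price auction — never gain.

$885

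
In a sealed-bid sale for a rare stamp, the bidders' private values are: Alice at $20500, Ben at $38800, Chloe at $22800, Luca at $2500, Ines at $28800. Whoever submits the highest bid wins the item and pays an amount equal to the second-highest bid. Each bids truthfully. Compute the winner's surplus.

Bids in descending order: Ben $38800; Ines $28800; Chloe $22800; Alice $20500; Luca $2500.
Ben wins with the top bid and pays the second-highest, $28800.
Surplus = $38800 − $28800 = $10000.

$10000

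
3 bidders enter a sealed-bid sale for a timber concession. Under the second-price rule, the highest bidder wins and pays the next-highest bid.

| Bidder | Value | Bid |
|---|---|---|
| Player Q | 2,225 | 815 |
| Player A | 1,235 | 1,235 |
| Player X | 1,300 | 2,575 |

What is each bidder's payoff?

Player Q 0, Player A 0, Player X 65.

Bids in descending order: Player X 2,575 > Player A 1,235 > Player Q 815.
Player X has the top bid and wins; the price is the second-highest bid, 1,235.
Player X's payoff = 1,300 − 1,235 = 65. All other bidders lose, so their payoff is 0.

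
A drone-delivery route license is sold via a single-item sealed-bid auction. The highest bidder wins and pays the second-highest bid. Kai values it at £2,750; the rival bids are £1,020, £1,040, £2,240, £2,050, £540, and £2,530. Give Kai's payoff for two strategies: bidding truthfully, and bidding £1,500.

(a) £220  (b) £0

The highest competing bid is £2,530.
Bidding truthfully at £2,750: Kai has the top bid, wins, and pays the second-highest bid £2,530. Payoff = £2,750 − £2,530 = £220.
Bidding £1,500: the top bid is £2,530 (a rival), so Kai loses. Payoff = £0.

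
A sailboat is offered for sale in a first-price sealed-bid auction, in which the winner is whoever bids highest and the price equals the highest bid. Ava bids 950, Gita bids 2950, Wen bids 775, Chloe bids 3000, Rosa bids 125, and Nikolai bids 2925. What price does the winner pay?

Ranking the bids: Chloe 3000; Gita 2950; Nikolai 2925; Ava 950; Wen 775; Rosa 125.
Chloe is the highest bidder, so Chloe wins.
Under the first-price rule, the price is the highest bid: 3000.

3000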